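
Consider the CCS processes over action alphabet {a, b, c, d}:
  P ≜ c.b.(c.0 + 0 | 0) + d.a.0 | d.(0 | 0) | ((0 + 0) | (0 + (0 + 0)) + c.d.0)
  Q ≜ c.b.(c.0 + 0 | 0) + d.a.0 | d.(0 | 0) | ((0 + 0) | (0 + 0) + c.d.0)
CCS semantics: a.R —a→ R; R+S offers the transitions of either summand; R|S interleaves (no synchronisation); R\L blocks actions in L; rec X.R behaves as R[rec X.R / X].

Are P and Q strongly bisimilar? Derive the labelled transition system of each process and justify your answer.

P's transition system — 21 states:
  s0 = c.b.(c.0 + 0 | 0) + d.a.0 | d.(0 | 0) | ((0 + 0) | (0 + (0 + 0)) + c.d.0) ⊢ ··c··> s1, ··c··> s2, ··d··> s3, ··d··> s4
  s1 = b.(c.0 + 0 | 0) ⊢ ··b··> s5
  s2 = d.a.0 | d.(0 | 0) | d.0 ⊢ ··d··> s6, ··d··> s7, ··d··> s8
  s3 = a.0 | d.(0 | 0) | ((0 + 0) | (0 + (0 + 0)) + c.d.0) ⊢ ··a··> s9, ··c··> s6, ··d··> s10
  s4 = d.a.0 | (0 | 0) | ((0 + 0) | (0 + (0 + 0)) + c.d.0) ⊢ ··c··> s7, ··d··> s10
  s5 = c.0 + 0 | 0 ⊢ ··c··> s11
  s6 = a.0 | d.(0 | 0) | d.0 ⊢ ··a··> s12, ··d··> s13, ··d··> s14
  s7 = d.a.0 | (0 | 0) | d.0 ⊢ ··d··> s13, ··d··> s15
  s8 = d.a.0 | d.(0 | 0) | 0 ⊢ ··d··> s14, ··d··> s15
  s9 = 0 | d.(0 | 0) | ((0 + 0) | (0 + (0 + 0)) + c.d.0) ⊢ ··c··> s12, ··d··> s16
  s10 = a.0 | (0 | 0) | ((0 + 0) | (0 + (0 + 0)) + c.d.0) ⊢ ··a··> s16, ··c··> s13
  s11 = 0 ⊢ stopped
  s12 = 0 | d.(0 | 0) | d.0 ⊢ ··d··> s17, ··d··> s18
  s13 = a.0 | (0 | 0) | d.0 ⊢ ··a··> s17, ··d··> s19
  s14 = a.0 | d.(0 | 0) | 0 ⊢ ··a··> s18, ··d··> s19
  s15 = d.a.0 | (0 | 0) | 0 ⊢ ··d··> s19
  s16 = 0 | (0 | 0) | ((0 + 0) | (0 + (0 + 0)) + c.d.0) ⊢ ··c··> s17
  s17 = 0 | (0 | 0) | d.0 ⊢ ··d··> s20
  s18 = 0 | d.(0 | 0) | 0 ⊢ ··d··> s20
  s19 = a.0 | (0 | 0) | 0 ⊢ ··a··> s20
  s20 = 0 | (0 | 0) | 0 ⊢ stopped
Q's transition system — 21 states:
  t0 = c.b.(c.0 + 0 | 0) + d.a.0 | d.(0 | 0) | ((0 + 0) | (0 + 0) + c.d.0) ⊢ ··c··> t1, ··c··> t2, ··d··> t3, ··d··> t4
  t1 = b.(c.0 + 0 | 0) ⊢ ··b··> t5
  t2 = d.a.0 | d.(0 | 0) | d.0 ⊢ ··d··> t6, ··d··> t7, ··d··> t8
  t3 = a.0 | d.(0 | 0) | ((0 + 0) | (0 + 0) + c.d.0) ⊢ ··a··> t9, ··c··> t6, ··d··> t10
  t4 = d.a.0 | (0 | 0) | ((0 + 0) | (0 + 0) + c.d.0) ⊢ ··c··> t7, ··d··> t10
  t5 = c.0 + 0 | 0 ⊢ ··c··> t11
  t6 = a.0 | d.(0 | 0) | d.0 ⊢ ··a··> t12, ··d··> t13, ··d··> t14
  t7 = d.a.0 | (0 | 0) | d.0 ⊢ ··d··> t13, ··d··> t15
  t8 = d.a.0 | d.(0 | 0) | 0 ⊢ ··d··> t14, ··d··> t15
  t9 = 0 | d.(0 | 0) | ((0 + 0) | (0 + 0) + c.d.0) ⊢ ··c··> t12, ··d··> t16
  t10 = a.0 | (0 | 0) | ((0 + 0) | (0 + 0) + c.d.0) ⊢ ··a··> t16, ··c··> t13
  t11 = 0 ⊢ stopped
  t12 = 0 | d.(0 | 0) | d.0 ⊢ ··d··> t17, ··d··> t18
  t13 = a.0 | (0 | 0) | d.0 ⊢ ··a··> t17, ··d··> t19
  t14 = a.0 | d.(0 | 0) | 0 ⊢ ··a··> t18, ··d··> t19
  t15 = d.a.0 | (0 | 0) | 0 ⊢ ··d··> t19
  t16 = 0 | (0 | 0) | ((0 + 0) | (0 + 0) + c.d.0) ⊢ ··c··> t17
  t17 = 0 | (0 | 0) | d.0 ⊢ ··d··> t20
  t18 = 0 | d.(0 | 0) | 0 ⊢ ··d··> t20
  t19 = a.0 | (0 | 0) | 0 ⊢ ··a··> t20
  t20 = 0 | (0 | 0) | 0 ⊢ stopped
Partition-refinement fixed point:
  B0 = {s0, t0}
  B1 = {s1, t1}
  B2 = {s5, t5}
  B3 = {s11, s20, t11, t20}
  B4 = {s4, t4}
  B5 = {s7, s8, t7, t8}
  B6 = {s15, t15}
  B7 = {s19, t19}
  B8 = {s13, s14, t13, t14}
  B9 = {s17, s18, t17, t18}
  B10 = {s10, t10}
  B11 = {s16, t16}
  B12 = {s3, t3}
  B13 = {s9, t9}
  B14 = {s12, t12}
  B15 = {s6, t6}
  B16 = {s2, t2}
s0 ∈ B0, t0 ∈ B0 → same block

YES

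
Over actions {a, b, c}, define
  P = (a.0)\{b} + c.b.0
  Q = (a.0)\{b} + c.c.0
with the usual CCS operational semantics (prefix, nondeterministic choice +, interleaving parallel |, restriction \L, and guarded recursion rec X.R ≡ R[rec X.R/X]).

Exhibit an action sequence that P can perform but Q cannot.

cb

LTS(P): 4 reachable states
  u0 = (a.0)\{b} + c.b.0 | -a-> u1, -c-> u2
  u1 = 0\{b} | ∅
  u2 = b.0 | -b-> u3
  u3 = 0 | ∅
LTS(Q): 4 reachable states
  v0 = (a.0)\{b} + c.c.0 | -a-> v1, -c-> v2
  v1 = 0\{b} | ∅
  v2 = c.0 | -c-> v3
  v3 = 0 | ∅
Run σ = ⟨cb⟩ on P: start {u0}
  after c @ step 1: {u2}
  after b @ step 2: {u3}
  — P admits the full trace.
Run σ = ⟨cb⟩ on Q: start {v0}
  after c @ step 1: {v2}
  after b @ step 2: ∅ (Q stuck)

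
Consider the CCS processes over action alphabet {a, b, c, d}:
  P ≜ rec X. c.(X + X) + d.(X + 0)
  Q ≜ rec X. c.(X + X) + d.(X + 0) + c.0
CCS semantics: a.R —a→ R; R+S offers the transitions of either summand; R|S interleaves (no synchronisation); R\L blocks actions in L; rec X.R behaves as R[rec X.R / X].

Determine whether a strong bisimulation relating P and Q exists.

P's transition system — 3 states:
  m0 = rec X. c.(X + X) + d.(X + 0) → ··c··> m1, ··d··> m2
  m1 = (rec X. c.(X + X) + d.(X + 0)) + (rec X. c.(X + X) + d.(X + 0)) → ··c··> m1, ··d··> m2
  m2 = (rec X. c.(X + X) + d.(X + 0)) + 0 → ··c··> m1, ··d··> m2
Q's transition system — 4 states:
  n0 = rec X. c.(X + X) + d.(X + 0) + c.0 → ··c··> n1, ··c··> n2, ··d··> n3
  n1 = (rec X. c.(X + X) + d.(X + 0) + c.0) + (rec X. c.(X + X) + d.(X + 0) + c.0) → ··c··> n1, ··c··> n2, ··d··> n3
  n2 = 0 → (no moves)
  n3 = (rec X. c.(X + X) + d.(X + 0) + c.0) + 0 → ··c··> n1, ··c··> n2, ··d··> n3
Bisimilarity quotient blocks:
  B0 = {m0, m1, m2}
  B1 = {n0, n1, n3}
  B2 = {n2}
m0 ∈ B0, n0 ∈ B1 → different blocks

NO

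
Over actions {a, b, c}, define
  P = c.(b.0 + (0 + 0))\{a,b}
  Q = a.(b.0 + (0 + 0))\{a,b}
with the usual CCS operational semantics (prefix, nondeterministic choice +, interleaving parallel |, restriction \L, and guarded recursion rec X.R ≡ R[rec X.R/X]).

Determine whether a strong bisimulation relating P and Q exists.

Reachable graph of P (2 states):
  u0 = c.(b.0 + (0 + 0))\{a,b} | =c=> u1
  u1 = (b.0 + (0 + 0))\{a,b} | deadlocked
Reachable graph of Q (2 states):
  v0 = a.(b.0 + (0 + 0))\{a,b} | =a=> v1
  v1 = (b.0 + (0 + 0))\{a,b} | deadlocked
Bisimilarity quotient blocks:
  B0 = {u0}
  B1 = {u1, v1}
  B2 = {v0}
u0 ∈ B0, v0 ∈ B2 → different blocks

P ≁ Q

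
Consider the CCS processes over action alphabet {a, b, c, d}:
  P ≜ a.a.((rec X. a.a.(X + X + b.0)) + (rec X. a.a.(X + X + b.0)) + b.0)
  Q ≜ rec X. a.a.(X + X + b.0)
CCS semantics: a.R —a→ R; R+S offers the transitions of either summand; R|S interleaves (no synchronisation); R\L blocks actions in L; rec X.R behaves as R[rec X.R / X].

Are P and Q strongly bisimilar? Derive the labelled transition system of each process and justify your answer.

YES

LTS(P): 4 reachable states
  s0 = a.a.((rec X. a.a.(X + X + b.0)) + (rec X. a.a.(X + X + b.0)) + b.0) ⊢ —a→ s1
  s1 = a.((rec X. a.a.(X + X + b.0)) + (rec X. a.a.(X + X + b.0)) + b.0) ⊢ —a→ s2
  s2 = (rec X. a.a.(X + X + b.0)) + (rec X. a.a.(X + X + b.0)) + b.0 ⊢ —a→ s1, —b→ s3
  s3 = 0 ⊢ stopped
LTS(Q): 4 reachable states
  t0 = rec X. a.a.(X + X + b.0) ⊢ —a→ t1
  t1 = a.((rec X. a.a.(X + X + b.0)) + (rec X. a.a.(X + X + b.0)) + b.0) ⊢ —a→ t2
  t2 = (rec X. a.a.(X + X + b.0)) + (rec X. a.a.(X + X + b.0)) + b.0 ⊢ —a→ t1, —b→ t3
  t3 = 0 ⊢ stopped
Bisimilarity quotient blocks:
  B0 = {s0, t0}
  B1 = {s1, t1}
  B2 = {s2, t2}
  B3 = {s3, t3}
s0 ∈ B0, t0 ∈ B0 → same block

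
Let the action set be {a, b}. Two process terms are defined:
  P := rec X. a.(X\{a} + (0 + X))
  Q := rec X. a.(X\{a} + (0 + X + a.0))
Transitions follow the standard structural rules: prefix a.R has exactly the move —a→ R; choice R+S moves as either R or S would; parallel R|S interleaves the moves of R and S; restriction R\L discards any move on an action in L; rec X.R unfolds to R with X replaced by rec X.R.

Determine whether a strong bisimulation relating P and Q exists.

Reachable graph of P (2 states):
  p0 = rec X. a.(X\{a} + (0 + X)) :: ··a··> p1
  p1 = (rec X. a.(X\{a} + (0 + X)))\{a} + (0 + (rec X. a.(X\{a} + (0 + X)))) :: ··a··> p1
Reachable graph of Q (3 states):
  q0 = rec X. a.(X\{a} + (0 + X + a.0)) :: ··a··> q1
  q1 = (rec X. a.(X\{a} + (0 + X + a.0)))\{a} + (0 + (rec X. a.(X\{a} + (0 + X + a.0))) + a.0) :: ··a··> q1, ··a··> q2
  q2 = 0 :: (no moves)
Coarsest stable partition (strong bisimilarity classes):
  B0 = {p0, p1}
  B1 = {q0}
  B2 = {q1}
  B3 = {q2}
p0 ∈ B0, q0 ∈ B1 → different blocks

not bisimilar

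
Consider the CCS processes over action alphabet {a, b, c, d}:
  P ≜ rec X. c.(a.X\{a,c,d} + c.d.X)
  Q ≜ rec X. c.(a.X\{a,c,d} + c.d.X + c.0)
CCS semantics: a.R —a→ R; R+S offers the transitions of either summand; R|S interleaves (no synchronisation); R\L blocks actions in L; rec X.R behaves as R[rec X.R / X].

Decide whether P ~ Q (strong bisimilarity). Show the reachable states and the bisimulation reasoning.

P's transition system — 4 states:
  p0 = rec X. c.(a.X\{a,c,d} + c.d.X) :: —c→ p1
  p1 = a.(rec X. c.(a.X\{a,c,d} + c.d.X))\{a,c,d} + c.d.(rec X. c.(a.X\{a,c,d} + c.d.X)) :: —a→ p2, —c→ p3
  p2 = (rec X. c.(a.X\{a,c,d} + c.d.X))\{a,c,d} :: deadlocked
  p3 = d.(rec X. c.(a.X\{a,c,d} + c.d.X)) :: —d→ p0
Q's transition system — 5 states:
  q0 = rec X. c.(a.X\{a,c,d} + c.d.X + c.0) :: —c→ q1
  q1 = a.(rec X. c.(a.X\{a,c,d} + c.d.X + c.0))\{a,c,d} + c.d.(rec X. c.(a.X\{a,c,d} + c.d.X + c.0)) + c.0 :: —a→ q2, —c→ q3, —c→ q4
  q2 = (rec X. c.(a.X\{a,c,d} + c.d.X + c.0))\{a,c,d} :: deadlocked
  q3 = 0 :: deadlocked
  q4 = d.(rec X. c.(a.X\{a,c,d} + c.d.X + c.0)) :: —d→ q0
Bisimilarity quotient blocks:
  B0 = {p0}
  B1 = {p1}
  B2 = {p2, q2, q3}
  B3 = {p3}
  B4 = {q0}
  B5 = {q1}
  B6 = {q4}
p0 ∈ B0, q0 ∈ B4 → different blocks

NO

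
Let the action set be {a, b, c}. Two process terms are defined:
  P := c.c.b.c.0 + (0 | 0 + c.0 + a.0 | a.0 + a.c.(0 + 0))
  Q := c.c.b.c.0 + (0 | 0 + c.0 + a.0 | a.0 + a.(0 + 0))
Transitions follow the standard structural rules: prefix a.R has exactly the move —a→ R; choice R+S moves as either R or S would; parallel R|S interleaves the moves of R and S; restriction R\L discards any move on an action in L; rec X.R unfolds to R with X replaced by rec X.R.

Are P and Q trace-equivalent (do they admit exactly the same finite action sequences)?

Reachable graph of P (10 states):
  s0 = c.c.b.c.0 + (0 | 0 + c.0 + a.0 | a.0 + a.c.(0 + 0)) :: -a-> s1, -a-> s2, -a-> s3, -c-> s4, -c-> s5
  s1 = 0 | a.0 :: -a-> s6
  s2 = a.0 | 0 :: -a-> s6
  s3 = c.(0 + 0) :: -c-> s7
  s4 = 0 :: deadlocked
  s5 = c.b.c.0 :: -c-> s8
  s6 = 0 | 0 :: deadlocked
  s7 = 0 + 0 :: deadlocked
  s8 = b.c.0 :: -b-> s9
  s9 = c.0 :: -c-> s4
Reachable graph of Q (9 states):
  t0 = c.c.b.c.0 + (0 | 0 + c.0 + a.0 | a.0 + a.(0 + 0)) :: -a-> t1, -a-> t2, -a-> t3, -c-> t4, -c-> t5
  t1 = 0 + 0 :: deadlocked
  t2 = 0 | a.0 :: -a-> t6
  t3 = a.0 | 0 :: -a-> t6
  t4 = 0 :: deadlocked
  t5 = c.b.c.0 :: -c-> t7
  t6 = 0 | 0 :: deadlocked
  t7 = b.c.0 :: -b-> t8
  t8 = c.0 :: -c-> t4
Run σ = ⟨ac⟩ on P: start {s0}
  step 1 (a): {s1, s2, s3}
  step 2 (c): {s7}
  — P admits the full trace.
Run σ = ⟨ac⟩ on Q: start {t0}
  step 1 (a): {t1, t2, t3}
  step 2 (c): no successor for Q

NO — witness ⟨ac⟩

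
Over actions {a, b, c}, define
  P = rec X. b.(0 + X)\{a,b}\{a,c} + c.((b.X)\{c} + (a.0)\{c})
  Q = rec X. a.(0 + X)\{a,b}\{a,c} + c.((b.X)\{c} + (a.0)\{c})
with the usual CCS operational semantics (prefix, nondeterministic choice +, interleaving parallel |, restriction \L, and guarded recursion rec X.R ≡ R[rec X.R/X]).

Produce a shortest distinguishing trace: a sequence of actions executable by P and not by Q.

b

LTS(P): 6 reachable states
  m0 = rec X. b.(0 + X)\{a,b}\{a,c} + c.((b.X)\{c} + (a.0)\{c}) → —b→ m1, —c→ m2
  m1 = (0 + (rec X. b.(0 + X)\{a,b}\{a,c} + c.((b.X)\{c} + (a.0)\{c})))\{a,b}\{a,c} → ·
  m2 = (b.(rec X. b.(0 + X)\{a,b}\{a,c} + c.((b.X)\{c} + (a.0)\{c})))\{c} + (a.0)\{c} → —a→ m3, —b→ m4
  m3 = 0\{c} → ·
  m4 = (rec X. b.(0 + X)\{a,b}\{a,c} + c.((b.X)\{c} + (a.0)\{c}))\{c} → —b→ m5
  m5 = (0 + (rec X. b.(0 + X)\{a,b}\{a,c} + c.((b.X)\{c} + (a.0)\{c})))\{a,b}\{a,c}\{c} → ·
LTS(Q): 6 reachable states
  n0 = rec X. a.(0 + X)\{a,b}\{a,c} + c.((b.X)\{c} + (a.0)\{c}) → —a→ n1, —c→ n2
  n1 = (0 + (rec X. a.(0 + X)\{a,b}\{a,c} + c.((b.X)\{c} + (a.0)\{c})))\{a,b}\{a,c} → ·
  n2 = (b.(rec X. a.(0 + X)\{a,b}\{a,c} + c.((b.X)\{c} + (a.0)\{c})))\{c} + (a.0)\{c} → —a→ n3, —b→ n4
  n3 = 0\{c} → ·
  n4 = (rec X. a.(0 + X)\{a,b}\{a,c} + c.((b.X)\{c} + (a.0)\{c}))\{c} → —a→ n5
  n5 = (0 + (rec X. a.(0 + X)\{a,b}\{a,c} + c.((b.X)\{c} + (a.0)\{c})))\{a,b}\{a,c}\{c} → ·
Run σ = ⟨b⟩ on P: start {m0}
  [1] b ⇒ {m1}
  — P admits the full trace.
Run σ = ⟨b⟩ on Q: start {n0}
  [1] b ⇒ ∅  — Q cannot continue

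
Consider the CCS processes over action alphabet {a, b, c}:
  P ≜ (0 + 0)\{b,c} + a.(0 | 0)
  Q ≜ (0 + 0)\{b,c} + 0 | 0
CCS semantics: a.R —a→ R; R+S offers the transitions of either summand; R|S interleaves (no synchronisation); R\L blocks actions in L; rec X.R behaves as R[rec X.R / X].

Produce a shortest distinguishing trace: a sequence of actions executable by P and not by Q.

a

LTS(P): 2 reachable states
  u0 = (0 + 0)\{b,c} + a.(0 | 0) | —a→ u1
  u1 = 0 | 0 | ·
LTS(Q): 1 reachable states
  v0 = (0 + 0)\{b,c} + 0 | 0 | ·
Run σ = ⟨a⟩ on P: start {u0}
  after a @ step 1: {u1}
  — P admits the full trace.
Run σ = ⟨a⟩ on Q: start {v0}
  after a @ step 1: ∅  — Q cannot continue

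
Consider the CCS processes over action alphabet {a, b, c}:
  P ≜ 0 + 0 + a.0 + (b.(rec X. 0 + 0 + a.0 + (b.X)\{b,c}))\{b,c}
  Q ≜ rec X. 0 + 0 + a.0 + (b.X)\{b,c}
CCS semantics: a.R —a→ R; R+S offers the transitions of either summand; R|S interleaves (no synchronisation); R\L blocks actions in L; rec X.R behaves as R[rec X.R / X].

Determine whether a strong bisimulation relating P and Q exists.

P's transition system — 2 states:
  p0 = 0 + 0 + a.0 + (b.(rec X. 0 + 0 + a.0 + (b.X)\{b,c}))\{b,c} | ··a··> p1
  p1 = 0 | ∅
Q's transition system — 2 states:
  q0 = rec X. 0 + 0 + a.0 + (b.X)\{b,c} | ··a··> q1
  q1 = 0 | ∅
Bisimilarity quotient blocks:
  B0 = {p0, q0}
  B1 = {p1, q1}
p0 ∈ B0, q0 ∈ B0 → same block

P ~ Q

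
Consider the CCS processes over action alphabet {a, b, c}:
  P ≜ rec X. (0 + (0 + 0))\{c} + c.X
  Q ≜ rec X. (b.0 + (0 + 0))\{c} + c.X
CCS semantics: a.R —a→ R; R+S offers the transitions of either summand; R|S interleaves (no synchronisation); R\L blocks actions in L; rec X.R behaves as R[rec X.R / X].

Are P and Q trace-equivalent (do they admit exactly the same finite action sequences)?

Reachable graph of P (1 states):
  s0 = rec X. (0 + (0 + 0))\{c} + c.X ⊢ ··c··> s0
Reachable graph of Q (2 states):
  t0 = rec X. (b.0 + (0 + 0))\{c} + c.X ⊢ ··b··> t1, ··c··> t0
  t1 = 0\{c} ⊢ stopped
Executing b from Q (initial set {t0}):
  [1] b ⇒ {t1}
  Q completes σ.
Executing b from P (initial set {s0}):
  [1] b ⇒ ∅ (P stuck)

trace-distinct — witness ⟨b⟩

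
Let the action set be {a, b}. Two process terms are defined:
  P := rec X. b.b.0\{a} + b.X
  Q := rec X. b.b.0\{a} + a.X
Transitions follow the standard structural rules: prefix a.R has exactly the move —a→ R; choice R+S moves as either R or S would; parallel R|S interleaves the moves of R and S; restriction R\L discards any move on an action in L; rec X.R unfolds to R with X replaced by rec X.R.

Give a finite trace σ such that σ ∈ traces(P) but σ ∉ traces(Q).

bbb

LTS(P): 3 reachable states
  u0 = rec X. b.b.0\{a} + b.X → =b=> u0, =b=> u1
  u1 = b.0\{a} → =b=> u2
  u2 = 0\{a} → stopped
LTS(Q): 3 reachable states
  v0 = rec X. b.b.0\{a} + a.X → =a=> v0, =b=> v1
  v1 = b.0\{a} → =b=> v2
  v2 = 0\{a} → stopped
Trace ⟨bbb⟩ through P, begin at {u0}:
  after b @ step 1: {u0, u1}
  after b @ step 2: {u0, u1, u2}
  after b @ step 3: {u0, u1, u2}
  ✓ P
Trace ⟨bbb⟩ through Q, begin at {v0}:
  after b @ step 1: {v1}
  after b @ step 2: {v2}
  after b @ step 3: ∅  — Q cannot continue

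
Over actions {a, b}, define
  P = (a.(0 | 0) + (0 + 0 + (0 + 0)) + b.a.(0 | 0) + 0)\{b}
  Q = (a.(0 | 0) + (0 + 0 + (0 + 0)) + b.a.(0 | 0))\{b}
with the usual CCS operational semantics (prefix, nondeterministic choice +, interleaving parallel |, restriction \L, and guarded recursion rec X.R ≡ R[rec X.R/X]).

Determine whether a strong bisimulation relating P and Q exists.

YES

Reachable graph of P (2 states):
  s0 = (a.(0 | 0) + (0 + 0 + (0 + 0)) + b.a.(0 | 0) + 0)\{b} | --a--▸ s1
  s1 = (0 | 0)\{b} | ∅
Reachable graph of Q (2 states):
  t0 = (a.(0 | 0) + (0 + 0 + (0 + 0)) + b.a.(0 | 0))\{b} | --a--▸ t1
  t1 = (0 | 0)\{b} | ∅
Partition-refinement fixed point:
  B0 = {s0, t0}
  B1 = {s1, t1}
s0 ∈ B0, t0 ∈ B0 → same block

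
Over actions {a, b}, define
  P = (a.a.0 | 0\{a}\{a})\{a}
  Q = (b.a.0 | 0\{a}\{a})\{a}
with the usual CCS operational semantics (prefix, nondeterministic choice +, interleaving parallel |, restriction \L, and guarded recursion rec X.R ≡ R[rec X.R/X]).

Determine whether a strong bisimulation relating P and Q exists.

P ≁ Q

LTS(P): 1 reachable states
  p0 = (a.a.0 | 0\{a}\{a})\{a} has moves stopped
LTS(Q): 2 reachable states
  q0 = (b.a.0 | 0\{a}\{a})\{a} has moves --b--▸ q1
  q1 = (a.0 | 0\{a}\{a})\{a} has moves stopped
Bisimilarity quotient blocks:
  B0 = {p0, q1}
  B1 = {q0}
p0 ∈ B0, q0 ∈ B1 → different blocks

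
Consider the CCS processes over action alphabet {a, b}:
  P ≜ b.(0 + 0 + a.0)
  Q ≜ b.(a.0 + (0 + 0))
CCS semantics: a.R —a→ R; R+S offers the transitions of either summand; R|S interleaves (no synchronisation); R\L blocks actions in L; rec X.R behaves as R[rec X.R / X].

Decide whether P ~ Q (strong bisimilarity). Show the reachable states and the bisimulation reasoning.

YES

Reachable graph of P (3 states):
  s0 = b.(0 + 0 + a.0) → =b=> s1
  s1 = 0 + 0 + a.0 → =a=> s2
  s2 = 0 → ∅
Reachable graph of Q (3 states):
  t0 = b.(a.0 + (0 + 0)) → =b=> t1
  t1 = a.0 + (0 + 0) → =a=> t2
  t2 = 0 → ∅
Coarsest stable partition (strong bisimilarity classes):
  B0 = {s0, t0}
  B1 = {s1, t1}
  B2 = {s2, t2}
s0 ∈ B0, t0 ∈ B0 → same block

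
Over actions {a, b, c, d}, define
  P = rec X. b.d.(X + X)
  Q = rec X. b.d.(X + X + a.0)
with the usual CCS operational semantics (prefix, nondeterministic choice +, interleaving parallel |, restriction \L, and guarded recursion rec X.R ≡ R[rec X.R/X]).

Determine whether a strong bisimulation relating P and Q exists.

NO

P's transition system — 3 states:
  p0 = rec X. b.d.(X + X) → —b→ p1
  p1 = d.((rec X. b.d.(X + X)) + (rec X. b.d.(X + X))) → —d→ p2
  p2 = (rec X. b.d.(X + X)) + (rec X. b.d.(X + X)) → —b→ p1
Q's transition system — 4 states:
  q0 = rec X. b.d.(X + X + a.0) → —b→ q1
  q1 = d.((rec X. b.d.(X + X + a.0)) + (rec X. b.d.(X + X + a.0)) + a.0) → —d→ q2
  q2 = (rec X. b.d.(X + X + a.0)) + (rec X. b.d.(X + X + a.0)) + a.0 → —a→ q3, —b→ q1
  q3 = 0 → deadlocked
Partition-refinement fixed point:
  B0 = {p0, p2}
  B1 = {p1}
  B2 = {q0}
  B3 = {q1}
  B4 = {q2}
  B5 = {q3}
p0 ∈ B0, q0 ∈ B2 → different blocks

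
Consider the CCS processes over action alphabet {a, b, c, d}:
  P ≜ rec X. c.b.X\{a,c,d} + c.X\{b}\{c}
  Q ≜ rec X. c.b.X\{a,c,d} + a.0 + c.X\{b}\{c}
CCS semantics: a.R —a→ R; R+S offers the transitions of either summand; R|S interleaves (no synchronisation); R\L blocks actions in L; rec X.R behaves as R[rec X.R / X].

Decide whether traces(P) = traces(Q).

trace-distinct — witness ⟨a⟩

P's transition system — 4 states:
  s0 = rec X. c.b.X\{a,c,d} + c.X\{b}\{c} ⊢ =c=> s1, =c=> s2
  s1 = (rec X. c.b.X\{a,c,d} + c.X\{b}\{c})\{b}\{c} ⊢ ·
  s2 = b.(rec X. c.b.X\{a,c,d} + c.X\{b}\{c})\{a,c,d} ⊢ =b=> s3
  s3 = (rec X. c.b.X\{a,c,d} + c.X\{b}\{c})\{a,c,d} ⊢ ·
Q's transition system — 6 states:
  t0 = rec X. c.b.X\{a,c,d} + a.0 + c.X\{b}\{c} ⊢ =a=> t1, =c=> t2, =c=> t3
  t1 = 0 ⊢ ·
  t2 = (rec X. c.b.X\{a,c,d} + a.0 + c.X\{b}\{c})\{b}\{c} ⊢ =a=> t4
  t3 = b.(rec X. c.b.X\{a,c,d} + a.0 + c.X\{b}\{c})\{a,c,d} ⊢ =b=> t5
  t4 = 0\{b}\{c} ⊢ ·
  t5 = (rec X. c.b.X\{a,c,d} + a.0 + c.X\{b}\{c})\{a,c,d} ⊢ ·
Trace ⟨a⟩ through Q, begin at {t0}:
  [1] a ⇒ {t1}
  Q completes σ.
Trace ⟨a⟩ through P, begin at {s0}:
  [1] a ⇒ ∅ (P stuck)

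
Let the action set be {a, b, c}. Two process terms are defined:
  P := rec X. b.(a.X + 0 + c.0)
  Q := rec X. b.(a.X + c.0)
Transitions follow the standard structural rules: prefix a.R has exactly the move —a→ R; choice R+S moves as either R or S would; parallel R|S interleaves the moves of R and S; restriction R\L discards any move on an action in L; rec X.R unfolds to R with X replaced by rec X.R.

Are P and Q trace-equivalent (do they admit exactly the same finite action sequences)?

traces(P) = traces(Q)

P's transition system — 3 states:
  s0 = rec X. b.(a.X + 0 + c.0) :: =b=> s1
  s1 = a.(rec X. b.(a.X + 0 + c.0)) + 0 + c.0 :: =a=> s0, =c=> s2
  s2 = 0 :: deadlocked
Q's transition system — 3 states:
  t0 = rec X. b.(a.X + c.0) :: =b=> t1
  t1 = a.(rec X. b.(a.X + c.0)) + c.0 :: =a=> t0, =c=> t2
  t2 = 0 :: deadlocked
Bisimilarity quotient blocks:
  B0 = {s0, t0}
  B1 = {s1, t1}
  B2 = {s2, t2}
s0 ∈ B0, t0 ∈ B0 → same block
Bisimilar ⇒ trace-equivalent.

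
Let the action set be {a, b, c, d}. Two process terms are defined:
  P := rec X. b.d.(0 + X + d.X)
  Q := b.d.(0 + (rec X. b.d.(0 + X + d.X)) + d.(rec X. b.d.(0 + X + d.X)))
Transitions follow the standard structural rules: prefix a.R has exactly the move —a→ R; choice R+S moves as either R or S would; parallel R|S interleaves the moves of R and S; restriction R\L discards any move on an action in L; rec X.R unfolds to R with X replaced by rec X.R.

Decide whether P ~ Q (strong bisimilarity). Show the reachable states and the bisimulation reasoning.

P's transition system — 3 states:
  p0 = rec X. b.d.(0 + X + d.X) :: =b=> p1
  p1 = d.(0 + (rec X. b.d.(0 + X + d.X)) + d.(rec X. b.d.(0 + X + d.X))) :: =d=> p2
  p2 = 0 + (rec X. b.d.(0 + X + d.X)) + d.(rec X. b.d.(0 + X + d.X)) :: =b=> p1, =d=> p0
Q's transition system — 4 states:
  q0 = b.d.(0 + (rec X. b.d.(0 + X + d.X)) + d.(rec X. b.d.(0 + X + d.X))) :: =b=> q1
  q1 = d.(0 + (rec X. b.d.(0 + X + d.X)) + d.(rec X. b.d.(0 + X + d.X))) :: =d=> q2
  q2 = 0 + (rec X. b.d.(0 + X + d.X)) + d.(rec X. b.d.(0 + X + d.X)) :: =b=> q1, =d=> q3
  q3 = rec X. b.d.(0 + X + d.X) :: =b=> q1
Partition-refinement fixed point:
  B0 = {p0, q0, q3}
  B1 = {p1, q1}
  B2 = {p2, q2}
p0 ∈ B0, q0 ∈ B0 → same block

P ~ Q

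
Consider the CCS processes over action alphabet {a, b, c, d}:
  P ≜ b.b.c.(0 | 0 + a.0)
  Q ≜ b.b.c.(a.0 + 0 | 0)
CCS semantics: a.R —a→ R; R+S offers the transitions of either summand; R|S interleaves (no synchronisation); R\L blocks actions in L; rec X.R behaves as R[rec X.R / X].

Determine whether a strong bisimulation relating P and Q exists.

P ~ Q

LTS(P): 5 reachable states
  p0 = b.b.c.(0 | 0 + a.0) → —b→ p1
  p1 = b.c.(0 | 0 + a.0) → —b→ p2
  p2 = c.(0 | 0 + a.0) → —c→ p3
  p3 = 0 | 0 + a.0 → —a→ p4
  p4 = 0 → deadlocked
LTS(Q): 5 reachable states
  q0 = b.b.c.(a.0 + 0 | 0) → —b→ q1
  q1 = b.c.(a.0 + 0 | 0) → —b→ q2
  q2 = c.(a.0 + 0 | 0) → —c→ q3
  q3 = a.0 + 0 | 0 → —a→ q4
  q4 = 0 → deadlocked
Bisimilarity quotient blocks:
  B0 = {p0, q0}
  B1 = {p1, q1}
  B2 = {p2, q2}
  B3 = {p3, q3}
  B4 = {p4, q4}
p0 ∈ B0, q0 ∈ B0 → same block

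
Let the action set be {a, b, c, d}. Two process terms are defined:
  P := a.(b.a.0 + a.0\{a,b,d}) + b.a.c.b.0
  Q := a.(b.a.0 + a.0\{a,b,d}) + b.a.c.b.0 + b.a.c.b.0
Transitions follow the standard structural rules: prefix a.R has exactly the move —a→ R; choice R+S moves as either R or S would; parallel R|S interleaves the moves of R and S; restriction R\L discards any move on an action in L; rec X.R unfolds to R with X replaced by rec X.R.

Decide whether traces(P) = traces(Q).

LTS(P): 8 reachable states
  u0 = a.(b.a.0 + a.0\{a,b,d}) + b.a.c.b.0 ⊢ =a=> u1, =b=> u2
  u1 = b.a.0 + a.0\{a,b,d} ⊢ =a=> u3, =b=> u4
  u2 = a.c.b.0 ⊢ =a=> u5
  u3 = 0\{a,b,d} ⊢ stopped
  u4 = a.0 ⊢ =a=> u6
  u5 = c.b.0 ⊢ =c=> u7
  u6 = 0 ⊢ stopped
  u7 = b.0 ⊢ =b=> u6
LTS(Q): 8 reachable states
  v0 = a.(b.a.0 + a.0\{a,b,d}) + b.a.c.b.0 + b.a.c.b.0 ⊢ =a=> v1, =b=> v2
  v1 = b.a.0 + a.0\{a,b,d} ⊢ =a=> v3, =b=> v4
  v2 = a.c.b.0 ⊢ =a=> v5
  v3 = 0\{a,b,d} ⊢ stopped
  v4 = a.0 ⊢ =a=> v6
  v5 = c.b.0 ⊢ =c=> v7
  v6 = 0 ⊢ stopped
  v7 = b.0 ⊢ =b=> v6
Coarsest stable partition (strong bisimilarity classes):
  B0 = {u0, v0}
  B1 = {u1, v1}
  B2 = {u3, u6, v3, v6}
  B3 = {u4, v4}
  B4 = {u2, v2}
  B5 = {u5, v5}
  B6 = {u7, v7}
u0 ∈ B0, v0 ∈ B0 → same block
Bisimilar ⇒ trace-equivalent.

YES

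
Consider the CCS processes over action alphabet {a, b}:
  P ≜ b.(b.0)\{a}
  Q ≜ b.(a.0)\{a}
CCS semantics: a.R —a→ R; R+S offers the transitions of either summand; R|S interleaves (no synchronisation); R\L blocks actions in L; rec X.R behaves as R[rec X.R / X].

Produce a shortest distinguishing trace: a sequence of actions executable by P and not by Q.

bb

P's transition system — 3 states:
  p0 = b.(b.0)\{a} ⊢ ··b··> p1
  p1 = (b.0)\{a} ⊢ ··b··> p2
  p2 = 0\{a} ⊢ (no moves)
Q's transition system — 2 states:
  q0 = b.(a.0)\{a} ⊢ ··b··> q1
  q1 = (a.0)\{a} ⊢ (no moves)
Trace ⟨bb⟩ through P, begin at {p0}:
  after b @ step 1: {p1}
  after b @ step 2: {p2}
  P completes σ.
Trace ⟨bb⟩ through Q, begin at {q0}:
  after b @ step 1: {q1}
  after b @ step 2: ∅  — Q cannot continue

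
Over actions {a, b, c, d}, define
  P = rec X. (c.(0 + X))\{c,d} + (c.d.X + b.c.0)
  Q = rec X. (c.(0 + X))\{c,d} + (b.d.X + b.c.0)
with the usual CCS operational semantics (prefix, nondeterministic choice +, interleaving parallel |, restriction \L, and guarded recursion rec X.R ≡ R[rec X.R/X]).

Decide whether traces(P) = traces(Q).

trace-distinct — witness ⟨c⟩

P's transition system — 4 states:
  u0 = rec X. (c.(0 + X))\{c,d} + (c.d.X + b.c.0) | -b-> u1, -c-> u2
  u1 = c.0 | -c-> u3
  u2 = d.(rec X. (c.(0 + X))\{c,d} + (c.d.X + b.c.0)) | -d-> u0
  u3 = 0 | ·
Q's transition system — 4 states:
  v0 = rec X. (c.(0 + X))\{c,d} + (b.d.X + b.c.0) | -b-> v1, -b-> v2
  v1 = c.0 | -c-> v3
  v2 = d.(rec X. (c.(0 + X))\{c,d} + (b.d.X + b.c.0)) | -d-> v0
  v3 = 0 | ·
Trace ⟨c⟩ through P, begin at {u0}:
  [1] c ⇒ {u2}
  P completes σ.
Trace ⟨c⟩ through Q, begin at {v0}:
  [1] c ⇒ ∅ (Q stuck)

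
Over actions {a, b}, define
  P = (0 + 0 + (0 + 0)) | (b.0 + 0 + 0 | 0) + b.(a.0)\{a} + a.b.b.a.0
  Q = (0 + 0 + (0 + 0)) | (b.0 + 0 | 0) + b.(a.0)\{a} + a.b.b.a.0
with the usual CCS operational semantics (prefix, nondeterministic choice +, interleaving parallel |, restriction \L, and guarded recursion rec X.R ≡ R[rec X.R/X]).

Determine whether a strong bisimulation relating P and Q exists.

P's transition system — 7 states:
  s0 = (0 + 0 + (0 + 0)) | (b.0 + 0 + 0 | 0) + b.(a.0)\{a} + a.b.b.a.0 ⊢ ··a··> s1, ··b··> s2, ··b··> s3
  s1 = b.b.a.0 ⊢ ··b··> s4
  s2 = (0 + 0 + (0 + 0)) | 0 ⊢ stopped
  s3 = (a.0)\{a} ⊢ stopped
  s4 = b.a.0 ⊢ ··b··> s5
  s5 = a.0 ⊢ ··a··> s6
  s6 = 0 ⊢ stopped
Q's transition system — 7 states:
  t0 = (0 + 0 + (0 + 0)) | (b.0 + 0 | 0) + b.(a.0)\{a} + a.b.b.a.0 ⊢ ··a··> t1, ··b··> t2, ··b··> t3
  t1 = b.b.a.0 ⊢ ··b··> t4
  t2 = (0 + 0 + (0 + 0)) | 0 ⊢ stopped
  t3 = (a.0)\{a} ⊢ stopped
  t4 = b.a.0 ⊢ ··b··> t5
  t5 = a.0 ⊢ ··a··> t6
  t6 = 0 ⊢ stopped
Bisimilarity quotient blocks:
  B0 = {s0, t0}
  B1 = {s2, s3, s6, t2, t3, t6}
  B2 = {s1, t1}
  B3 = {s4, t4}
  B4 = {s5, t5}
s0 ∈ B0, t0 ∈ B0 → same block

bisimilar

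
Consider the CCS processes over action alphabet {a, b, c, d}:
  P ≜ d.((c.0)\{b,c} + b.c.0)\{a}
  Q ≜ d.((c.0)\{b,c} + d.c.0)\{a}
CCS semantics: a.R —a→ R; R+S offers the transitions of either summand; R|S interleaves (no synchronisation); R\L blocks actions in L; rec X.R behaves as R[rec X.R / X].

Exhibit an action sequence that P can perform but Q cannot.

Reachable graph of P (4 states):
  p0 = d.((c.0)\{b,c} + b.c.0)\{a} ⊢ --d--▸ p1
  p1 = ((c.0)\{b,c} + b.c.0)\{a} ⊢ --b--▸ p2
  p2 = (c.0)\{a} ⊢ --c--▸ p3
  p3 = 0\{a} ⊢ stopped
Reachable graph of Q (4 states):
  q0 = d.((c.0)\{b,c} + d.c.0)\{a} ⊢ --d--▸ q1
  q1 = ((c.0)\{b,c} + d.c.0)\{a} ⊢ --d--▸ q2
  q2 = (c.0)\{a} ⊢ --c--▸ q3
  q3 = 0\{a} ⊢ stopped
Executing db from P (initial set {p0}):
  after d @ step 1: {p1}
  after b @ step 2: {p2}
  P completes σ.
Executing db from Q (initial set {q0}):
  after d @ step 1: {q1}
  after b @ step 2: no successor for Q

db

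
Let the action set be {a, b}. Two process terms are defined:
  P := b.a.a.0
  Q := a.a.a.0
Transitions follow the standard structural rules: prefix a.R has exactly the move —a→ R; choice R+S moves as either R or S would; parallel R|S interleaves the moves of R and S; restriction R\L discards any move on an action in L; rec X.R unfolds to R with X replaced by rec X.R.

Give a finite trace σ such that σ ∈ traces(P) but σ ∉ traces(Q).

b

LTS(P): 4 reachable states
  m0 = b.a.a.0 :: =b=> m1
  m1 = a.a.0 :: =a=> m2
  m2 = a.0 :: =a=> m3
  m3 = 0 :: (no moves)
LTS(Q): 4 reachable states
  n0 = a.a.a.0 :: =a=> n1
  n1 = a.a.0 :: =a=> n2
  n2 = a.0 :: =a=> n3
  n3 = 0 :: (no moves)
Trace ⟨b⟩ through P, begin at {m0}:
  after b @ step 1: {m1}
  — P admits the full trace.
Trace ⟨b⟩ through Q, begin at {n0}:
  after b @ step 1: ∅  — Q cannot continue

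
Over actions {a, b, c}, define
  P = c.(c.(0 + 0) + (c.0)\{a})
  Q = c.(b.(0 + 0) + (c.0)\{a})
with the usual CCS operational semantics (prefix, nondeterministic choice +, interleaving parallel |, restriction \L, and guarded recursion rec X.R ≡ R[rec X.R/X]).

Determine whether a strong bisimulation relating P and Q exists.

P's transition system — 4 states:
  p0 = c.(c.(0 + 0) + (c.0)\{a}) | =c=> p1
  p1 = c.(0 + 0) + (c.0)\{a} | =c=> p2, =c=> p3
  p2 = 0 + 0 | stopped
  p3 = 0\{a} | stopped
Q's transition system — 4 states:
  q0 = c.(b.(0 + 0) + (c.0)\{a}) | =c=> q1
  q1 = b.(0 + 0) + (c.0)\{a} | =b=> q2, =c=> q3
  q2 = 0 + 0 | stopped
  q3 = 0\{a} | stopped
Bisimilarity quotient blocks:
  B0 = {p0}
  B1 = {p1}
  B2 = {p2, p3, q2, q3}
  B3 = {q0}
  B4 = {q1}
p0 ∈ B0, q0 ∈ B3 → different blocks

NO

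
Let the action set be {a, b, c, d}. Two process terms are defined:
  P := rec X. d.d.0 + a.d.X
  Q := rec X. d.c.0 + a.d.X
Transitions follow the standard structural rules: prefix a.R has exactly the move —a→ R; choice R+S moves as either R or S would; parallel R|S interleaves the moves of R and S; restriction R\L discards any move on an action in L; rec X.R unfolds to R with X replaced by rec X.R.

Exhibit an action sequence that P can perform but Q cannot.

LTS(P): 4 reachable states
  u0 = rec X. d.d.0 + a.d.X ⊢ =a=> u1, =d=> u2
  u1 = d.(rec X. d.d.0 + a.d.X) ⊢ =d=> u0
  u2 = d.0 ⊢ =d=> u3
  u3 = 0 ⊢ ·
LTS(Q): 4 reachable states
  v0 = rec X. d.c.0 + a.d.X ⊢ =a=> v1, =d=> v2
  v1 = d.(rec X. d.c.0 + a.d.X) ⊢ =d=> v0
  v2 = c.0 ⊢ =c=> v3
  v3 = 0 ⊢ ·
Run σ = ⟨dd⟩ on P: start {u0}
  step 1 (d): {u2}
  step 2 (d): {u3}
  ✓ P
Run σ = ⟨dd⟩ on Q: start {v0}
  step 1 (d): {v2}
  step 2 (d): ∅ (Q stuck)

dd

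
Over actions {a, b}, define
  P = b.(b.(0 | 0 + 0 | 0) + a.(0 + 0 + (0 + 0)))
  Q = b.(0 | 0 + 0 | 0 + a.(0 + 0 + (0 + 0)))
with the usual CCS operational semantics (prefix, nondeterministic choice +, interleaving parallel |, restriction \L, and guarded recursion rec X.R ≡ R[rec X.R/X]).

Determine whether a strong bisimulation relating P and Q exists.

not bisimilar

P's transition system — 4 states:
  m0 = b.(b.(0 | 0 + 0 | 0) + a.(0 + 0 + (0 + 0))) | --b--▸ m1
  m1 = b.(0 | 0 + 0 | 0) + a.(0 + 0 + (0 + 0)) | --a--▸ m2, --b--▸ m3
  m2 = 0 + 0 + (0 + 0) | ·
  m3 = 0 | 0 + 0 | 0 | ·
Q's transition system — 3 states:
  n0 = b.(0 | 0 + 0 | 0 + a.(0 + 0 + (0 + 0))) | --b--▸ n1
  n1 = 0 | 0 + 0 | 0 + a.(0 + 0 + (0 + 0)) | --a--▸ n2
  n2 = 0 + 0 + (0 + 0) | ·
Partition-refinement fixed point:
  B0 = {m0}
  B1 = {m1}
  B2 = {m2, m3, n2}
  B3 = {n0}
  B4 = {n1}
m0 ∈ B0, n0 ∈ B3 → different blocks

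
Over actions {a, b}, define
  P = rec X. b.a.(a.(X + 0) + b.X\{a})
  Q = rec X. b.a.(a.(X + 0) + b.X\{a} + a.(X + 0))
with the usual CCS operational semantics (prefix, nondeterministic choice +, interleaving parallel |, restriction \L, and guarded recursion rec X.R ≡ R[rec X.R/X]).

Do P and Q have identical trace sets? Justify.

P's transition system — 6 states:
  p0 = rec X. b.a.(a.(X + 0) + b.X\{a}) ⊢ ··b··> p1
  p1 = a.(a.((rec X. b.a.(a.(X + 0) + b.X\{a})) + 0) + b.(rec X. b.a.(a.(X + 0) + b.X\{a}))\{a}) ⊢ ··a··> p2
  p2 = a.((rec X. b.a.(a.(X + 0) + b.X\{a})) + 0) + b.(rec X. b.a.(a.(X + 0) + b.X\{a}))\{a} ⊢ ··a··> p3, ··b··> p4
  p3 = (rec X. b.a.(a.(X + 0) + b.X\{a})) + 0 ⊢ ··b··> p1
  p4 = (rec X. b.a.(a.(X + 0) + b.X\{a}))\{a} ⊢ ··b··> p5
  p5 = (a.(a.((rec X. b.a.(a.(X + 0) + b.X\{a})) + 0) + b.(rec X. b.a.(a.(X + 0) + b.X\{a}))\{a}))\{a} ⊢ deadlocked
Q's transition system — 6 states:
  q0 = rec X. b.a.(a.(X + 0) + b.X\{a} + a.(X + 0)) ⊢ ··b··> q1
  q1 = a.(a.((rec X. b.a.(a.(X + 0) + b.X\{a} + a.(X + 0))) + 0) + b.(rec X. b.a.(a.(X + 0) + b.X\{a} + a.(X + 0)))\{a} + a.((rec X. b.a.(a.(X + 0) + b.X\{a} + a.(X + 0))) + 0)) ⊢ ··a··> q2
  q2 = a.((rec X. b.a.(a.(X + 0) + b.X\{a} + a.(X + 0))) + 0) + b.(rec X. b.a.(a.(X + 0) + b.X\{a} + a.(X + 0)))\{a} + a.((rec X. b.a.(a.(X + 0) + b.X\{a} + a.(X + 0))) + 0) ⊢ ··a··> q3, ··b··> q4
  q3 = (rec X. b.a.(a.(X + 0) + b.X\{a} + a.(X + 0))) + 0 ⊢ ··b··> q1
  q4 = (rec X. b.a.(a.(X + 0) + b.X\{a} + a.(X + 0)))\{a} ⊢ ··b··> q5
  q5 = (a.(a.((rec X. b.a.(a.(X + 0) + b.X\{a} + a.(X + 0))) + 0) + b.(rec X. b.a.(a.(X + 0) + b.X\{a} + a.(X + 0)))\{a} + a.((rec X. b.a.(a.(X + 0) + b.X\{a} + a.(X + 0))) + 0)))\{a} ⊢ deadlocked
Bisimilarity quotient blocks:
  B0 = {p0, p3, q0, q3}
  B1 = {p1, q1}
  B2 = {p2, q2}
  B3 = {p4, q4}
  B4 = {p5, q5}
p0 ∈ B0, q0 ∈ B0 → same block
Bisimilar ⇒ trace-equivalent.

YES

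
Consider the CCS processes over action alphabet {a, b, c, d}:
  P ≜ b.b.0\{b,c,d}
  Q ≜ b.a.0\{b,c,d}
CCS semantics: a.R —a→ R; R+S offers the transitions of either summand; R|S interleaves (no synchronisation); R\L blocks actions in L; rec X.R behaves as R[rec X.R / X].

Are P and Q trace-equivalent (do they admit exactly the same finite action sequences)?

Reachable graph of P (3 states):
  s0 = b.b.0\{b,c,d} ⊢ ··b··> s1
  s1 = b.0\{b,c,d} ⊢ ··b··> s2
  s2 = 0\{b,c,d} ⊢ ·
Reachable graph of Q (3 states):
  t0 = b.a.0\{b,c,d} ⊢ ··b··> t1
  t1 = a.0\{b,c,d} ⊢ ··a··> t2
  t2 = 0\{b,c,d} ⊢ ·
Trace ⟨bb⟩ through P, begin at {s0}:
  [1] b ⇒ {s1}
  [2] b ⇒ {s2}
  ✓ P
Trace ⟨bb⟩ through Q, begin at {t0}:
  [1] b ⇒ {t1}
  [2] b ⇒ no successor for Q

traces(P) ≠ traces(Q) — witness ⟨bb⟩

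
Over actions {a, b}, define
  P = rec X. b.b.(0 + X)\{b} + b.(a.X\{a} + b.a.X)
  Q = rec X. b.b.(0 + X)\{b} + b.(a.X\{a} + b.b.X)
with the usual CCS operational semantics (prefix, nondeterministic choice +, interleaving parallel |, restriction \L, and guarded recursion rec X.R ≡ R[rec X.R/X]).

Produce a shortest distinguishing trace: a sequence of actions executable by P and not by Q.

bba

Reachable graph of P (10 states):
  m0 = rec X. b.b.(0 + X)\{b} + b.(a.X\{a} + b.a.X) | --b--▸ m1, --b--▸ m2
  m1 = a.(rec X. b.b.(0 + X)\{b} + b.(a.X\{a} + b.a.X))\{a} + b.a.(rec X. b.b.(0 + X)\{b} + b.(a.X\{a} + b.a.X)) | --a--▸ m3, --b--▸ m4
  m2 = b.(0 + (rec X. b.b.(0 + X)\{b} + b.(a.X\{a} + b.a.X)))\{b} | --b--▸ m5
  m3 = (rec X. b.b.(0 + X)\{b} + b.(a.X\{a} + b.a.X))\{a} | --b--▸ m6, --b--▸ m7
  m4 = a.(rec X. b.b.(0 + X)\{b} + b.(a.X\{a} + b.a.X)) | --a--▸ m0
  m5 = (0 + (rec X. b.b.(0 + X)\{b} + b.(a.X\{a} + b.a.X)))\{b} | deadlocked
  m6 = (a.(rec X. b.b.(0 + X)\{b} + b.(a.X\{a} + b.a.X))\{a} + b.a.(rec X. b.b.(0 + X)\{b} + b.(a.X\{a} + b.a.X)))\{a} | --b--▸ m8
  m7 = (b.(0 + (rec X. b.b.(0 + X)\{b} + b.(a.X\{a} + b.a.X)))\{b})\{a} | --b--▸ m9
  m8 = (a.(rec X. b.b.(0 + X)\{b} + b.(a.X\{a} + b.a.X)))\{a} | deadlocked
  m9 = (0 + (rec X. b.b.(0 + X)\{b} + b.(a.X\{a} + b.a.X)))\{b}\{a} | deadlocked
Reachable graph of Q (10 states):
  n0 = rec X. b.b.(0 + X)\{b} + b.(a.X\{a} + b.b.X) | --b--▸ n1, --b--▸ n2
  n1 = a.(rec X. b.b.(0 + X)\{b} + b.(a.X\{a} + b.b.X))\{a} + b.b.(rec X. b.b.(0 + X)\{b} + b.(a.X\{a} + b.b.X)) | --a--▸ n3, --b--▸ n4
  n2 = b.(0 + (rec X. b.b.(0 + X)\{b} + b.(a.X\{a} + b.b.X)))\{b} | --b--▸ n5
  n3 = (rec X. b.b.(0 + X)\{b} + b.(a.X\{a} + b.b.X))\{a} | --b--▸ n6, --b--▸ n7
  n4 = b.(rec X. b.b.(0 + X)\{b} + b.(a.X\{a} + b.b.X)) | --b--▸ n0
  n5 = (0 + (rec X. b.b.(0 + X)\{b} + b.(a.X\{a} + b.b.X)))\{b} | deadlocked
  n6 = (a.(rec X. b.b.(0 + X)\{b} + b.(a.X\{a} + b.b.X))\{a} + b.b.(rec X. b.b.(0 + X)\{b} + b.(a.X\{a} + b.b.X)))\{a} | --b--▸ n8
  n7 = (b.(0 + (rec X. b.b.(0 + X)\{b} + b.(a.X\{a} + b.b.X)))\{b})\{a} | --b--▸ n9
  n8 = (b.(rec X. b.b.(0 + X)\{b} + b.(a.X\{a} + b.b.X)))\{a} | --b--▸ n3
  n9 = (0 + (rec X. b.b.(0 + X)\{b} + b.(a.X\{a} + b.b.X)))\{b}\{a} | deadlocked
Trace ⟨bba⟩ through P, begin at {m0}:
  [1] b ⇒ {m1, m2}
  [2] b ⇒ {m4, m5}
  [3] a ⇒ {m0}
  — P admits the full trace.
Trace ⟨bba⟩ through Q, begin at {n0}:
  [1] b ⇒ {n1, n2}
  [2] b ⇒ {n4, n5}
  [3] a ⇒ ∅  — Q cannot continue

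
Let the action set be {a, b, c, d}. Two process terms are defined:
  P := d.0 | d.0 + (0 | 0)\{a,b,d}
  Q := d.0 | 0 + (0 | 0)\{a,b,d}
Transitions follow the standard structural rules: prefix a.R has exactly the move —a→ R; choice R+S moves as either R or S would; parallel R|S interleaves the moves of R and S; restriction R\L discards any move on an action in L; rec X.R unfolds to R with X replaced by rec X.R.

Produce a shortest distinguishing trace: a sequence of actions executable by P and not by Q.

dd

Reachable graph of P (4 states):
  s0 = d.0 | d.0 + (0 | 0)\{a,b,d} → ··d··> s1, ··d··> s2
  s1 = 0 | d.0 → ··d··> s3
  s2 = d.0 | 0 → ··d··> s3
  s3 = 0 | 0 → ·
Reachable graph of Q (2 states):
  t0 = d.0 | 0 + (0 | 0)\{a,b,d} → ··d··> t1
  t1 = 0 | 0 → ·
Run σ = ⟨dd⟩ on P: start {s0}
  after d @ step 1: {s1, s2}
  after d @ step 2: {s3}
  ✓ P
Run σ = ⟨dd⟩ on Q: start {t0}
  after d @ step 1: {t1}
  after d @ step 2: ∅ (Q stuck)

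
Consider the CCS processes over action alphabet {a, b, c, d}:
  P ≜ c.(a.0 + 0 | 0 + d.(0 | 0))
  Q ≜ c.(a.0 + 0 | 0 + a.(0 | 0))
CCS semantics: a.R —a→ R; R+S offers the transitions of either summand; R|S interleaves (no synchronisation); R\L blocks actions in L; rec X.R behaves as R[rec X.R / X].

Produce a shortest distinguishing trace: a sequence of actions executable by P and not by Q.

Reachable graph of P (4 states):
  u0 = c.(a.0 + 0 | 0 + d.(0 | 0)) | --c--▸ u1
  u1 = a.0 + 0 | 0 + d.(0 | 0) | --a--▸ u2, --d--▸ u3
  u2 = 0 | stopped
  u3 = 0 | 0 | stopped
Reachable graph of Q (4 states):
  v0 = c.(a.0 + 0 | 0 + a.(0 | 0)) | --c--▸ v1
  v1 = a.0 + 0 | 0 + a.(0 | 0) | --a--▸ v2, --a--▸ v3
  v2 = 0 | stopped
  v3 = 0 | 0 | stopped
Executing cd from P (initial set {u0}):
  after c @ step 1: {u1}
  after d @ step 2: {u3}
  ✓ P
Executing cd from Q (initial set {v0}):
  after c @ step 1: {v1}
  after d @ step 2: ∅  — Q cannot continue

cd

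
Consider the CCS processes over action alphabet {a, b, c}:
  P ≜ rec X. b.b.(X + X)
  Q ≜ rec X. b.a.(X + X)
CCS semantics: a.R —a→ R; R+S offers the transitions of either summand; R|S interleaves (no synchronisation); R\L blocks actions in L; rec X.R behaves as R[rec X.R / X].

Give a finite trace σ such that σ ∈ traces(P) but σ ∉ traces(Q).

bb

P's transition system — 3 states:
  p0 = rec X. b.b.(X + X) :: —b→ p1
  p1 = b.((rec X. b.b.(X + X)) + (rec X. b.b.(X + X))) :: —b→ p2
  p2 = (rec X. b.b.(X + X)) + (rec X. b.b.(X + X)) :: —b→ p1
Q's transition system — 3 states:
  q0 = rec X. b.a.(X + X) :: —b→ q1
  q1 = a.((rec X. b.a.(X + X)) + (rec X. b.a.(X + X))) :: —a→ q2
  q2 = (rec X. b.a.(X + X)) + (rec X. b.a.(X + X)) :: —b→ q1
Executing bb from P (initial set {p0}):
  step 1 (b): {p1}
  step 2 (b): {p2}
  ✓ P
Executing bb from Q (initial set {q0}):
  step 1 (b): {q1}
  step 2 (b): no successor for Q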